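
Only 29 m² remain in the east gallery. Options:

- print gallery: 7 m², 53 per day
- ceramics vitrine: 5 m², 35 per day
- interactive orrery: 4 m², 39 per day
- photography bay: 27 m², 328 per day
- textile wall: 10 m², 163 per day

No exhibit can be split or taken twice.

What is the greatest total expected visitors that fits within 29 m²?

328

Ranking by ratio (expected visitors/m²): textile wall 16.30, photography bay 12.15, interactive orrery 9.75.
Filling by ratio: print gallery + ceramics vitrine + interactive orrery + textile wall for 290, with 3 m² left unused.
Using the slack differently, photography bay comes to 328 at 27 m².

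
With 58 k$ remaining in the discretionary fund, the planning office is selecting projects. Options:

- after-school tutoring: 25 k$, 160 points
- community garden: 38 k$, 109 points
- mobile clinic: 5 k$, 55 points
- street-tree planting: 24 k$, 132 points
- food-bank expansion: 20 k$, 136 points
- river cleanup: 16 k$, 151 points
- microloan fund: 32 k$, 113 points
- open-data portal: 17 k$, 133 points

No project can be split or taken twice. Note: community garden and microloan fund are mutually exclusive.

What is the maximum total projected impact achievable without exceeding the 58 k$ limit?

475

Mobile clinic + food-bank expansion + river cleanup + open-data portal uses 58 of the 58 k$ and totals 475.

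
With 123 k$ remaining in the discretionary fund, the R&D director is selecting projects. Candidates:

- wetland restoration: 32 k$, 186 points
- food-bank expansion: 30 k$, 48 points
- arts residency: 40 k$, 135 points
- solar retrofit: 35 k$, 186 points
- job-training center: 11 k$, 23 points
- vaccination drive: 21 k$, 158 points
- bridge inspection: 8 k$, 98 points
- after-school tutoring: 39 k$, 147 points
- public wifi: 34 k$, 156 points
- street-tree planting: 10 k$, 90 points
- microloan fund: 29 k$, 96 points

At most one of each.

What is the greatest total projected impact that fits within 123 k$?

Taking wetland restoration + solar retrofit + job-training center + vaccination drive + bridge inspection + street-tree planting: 117 k$ used, 741 in projected impact.
The spare 6 k$ is too small for any remaining project, and no exchange beats 741.

741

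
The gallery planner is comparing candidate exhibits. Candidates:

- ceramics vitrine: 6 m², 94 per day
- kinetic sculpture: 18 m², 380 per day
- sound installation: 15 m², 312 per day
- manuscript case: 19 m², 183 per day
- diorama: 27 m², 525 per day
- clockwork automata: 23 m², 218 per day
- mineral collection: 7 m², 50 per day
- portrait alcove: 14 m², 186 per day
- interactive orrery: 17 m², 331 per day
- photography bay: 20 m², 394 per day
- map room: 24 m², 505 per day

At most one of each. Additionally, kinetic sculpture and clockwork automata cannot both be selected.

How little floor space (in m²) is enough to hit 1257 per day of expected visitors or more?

Need the lightest bundle worth ≥ 1257.
Taking kinetic sculpture + photography bay + map room gives 1279 (≥ 1257) for 62 m².
Any bundle with less than 62 m² falls short of 1257.

62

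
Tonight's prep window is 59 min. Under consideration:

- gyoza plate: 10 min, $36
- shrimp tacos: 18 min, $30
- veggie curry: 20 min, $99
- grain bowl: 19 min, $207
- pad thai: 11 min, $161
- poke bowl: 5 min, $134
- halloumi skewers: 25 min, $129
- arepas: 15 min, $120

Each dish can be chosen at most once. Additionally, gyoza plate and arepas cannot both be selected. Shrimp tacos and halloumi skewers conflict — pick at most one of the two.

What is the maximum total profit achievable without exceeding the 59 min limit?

622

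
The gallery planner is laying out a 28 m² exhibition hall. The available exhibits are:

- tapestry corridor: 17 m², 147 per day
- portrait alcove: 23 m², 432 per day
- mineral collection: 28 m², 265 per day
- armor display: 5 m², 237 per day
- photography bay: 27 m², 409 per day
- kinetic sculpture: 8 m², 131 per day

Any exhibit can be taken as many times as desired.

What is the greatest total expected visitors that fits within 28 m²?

1185

5×armor display uses 25 of the 28 m² and totals 1185.
No other feasible combination exceeds 1185.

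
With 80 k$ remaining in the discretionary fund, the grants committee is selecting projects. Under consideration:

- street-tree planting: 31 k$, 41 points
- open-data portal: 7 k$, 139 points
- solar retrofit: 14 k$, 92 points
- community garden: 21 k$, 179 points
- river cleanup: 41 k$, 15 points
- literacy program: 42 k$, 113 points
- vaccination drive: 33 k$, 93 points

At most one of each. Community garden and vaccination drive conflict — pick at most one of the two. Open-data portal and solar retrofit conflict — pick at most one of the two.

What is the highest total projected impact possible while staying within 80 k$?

Open-data portal + community garden + literacy program uses 70 of the 80 k$ and totals 431.

431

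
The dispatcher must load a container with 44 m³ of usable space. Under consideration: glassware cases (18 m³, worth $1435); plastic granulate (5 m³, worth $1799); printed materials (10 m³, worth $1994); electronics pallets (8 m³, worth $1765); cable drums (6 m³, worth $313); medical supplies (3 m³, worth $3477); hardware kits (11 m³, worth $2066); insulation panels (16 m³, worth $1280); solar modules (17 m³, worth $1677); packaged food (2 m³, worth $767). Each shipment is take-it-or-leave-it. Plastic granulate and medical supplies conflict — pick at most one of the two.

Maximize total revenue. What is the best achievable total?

10382

Taking printed materials + electronics pallets + cable drums + medical supplies + hardware kits + packaged food: 40 m³ used, 10382 in revenue.
That's the maximum — no feasible swap from here does better than 10382.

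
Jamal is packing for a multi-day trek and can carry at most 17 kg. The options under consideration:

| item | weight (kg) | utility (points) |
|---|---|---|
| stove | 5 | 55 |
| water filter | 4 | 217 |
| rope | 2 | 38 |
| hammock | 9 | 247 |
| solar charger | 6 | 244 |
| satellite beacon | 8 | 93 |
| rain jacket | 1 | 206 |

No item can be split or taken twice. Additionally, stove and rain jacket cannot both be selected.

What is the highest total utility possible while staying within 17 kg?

708

By utility per kg: rain jacket 206.00, water filter 54.25, solar charger 40.67, hammock 27.44 lead.
Taking the top-ratio items first gives water filter + rope + solar charger + rain jacket for 705 (13 kg).
The 6 kg tied up in solar charger is better spent on hammock — total rises to 708 (16 kg).
Every other selection either busts 17 kg or breaks a pairing rule or fails to beat 708.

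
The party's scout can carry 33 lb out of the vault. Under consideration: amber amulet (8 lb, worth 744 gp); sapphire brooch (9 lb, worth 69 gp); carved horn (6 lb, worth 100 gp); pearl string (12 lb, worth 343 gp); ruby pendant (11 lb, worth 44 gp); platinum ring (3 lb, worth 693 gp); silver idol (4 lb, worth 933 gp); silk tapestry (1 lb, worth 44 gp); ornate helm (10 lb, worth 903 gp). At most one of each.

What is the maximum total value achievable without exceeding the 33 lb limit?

3417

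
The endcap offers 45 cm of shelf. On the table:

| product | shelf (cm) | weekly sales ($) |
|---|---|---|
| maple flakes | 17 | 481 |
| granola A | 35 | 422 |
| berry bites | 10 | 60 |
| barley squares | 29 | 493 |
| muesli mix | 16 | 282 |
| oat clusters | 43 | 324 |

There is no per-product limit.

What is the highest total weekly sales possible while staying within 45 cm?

1022

The ratio ordering already packs tightly: 2×maple flakes + berry bites, 44 cm, 1022.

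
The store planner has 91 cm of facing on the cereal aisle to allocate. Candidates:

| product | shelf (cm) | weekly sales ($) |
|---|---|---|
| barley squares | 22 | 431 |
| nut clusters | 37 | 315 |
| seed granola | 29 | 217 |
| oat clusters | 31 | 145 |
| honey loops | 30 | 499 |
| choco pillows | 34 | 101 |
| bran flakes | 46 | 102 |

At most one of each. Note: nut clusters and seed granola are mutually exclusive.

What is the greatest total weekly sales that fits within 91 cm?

1245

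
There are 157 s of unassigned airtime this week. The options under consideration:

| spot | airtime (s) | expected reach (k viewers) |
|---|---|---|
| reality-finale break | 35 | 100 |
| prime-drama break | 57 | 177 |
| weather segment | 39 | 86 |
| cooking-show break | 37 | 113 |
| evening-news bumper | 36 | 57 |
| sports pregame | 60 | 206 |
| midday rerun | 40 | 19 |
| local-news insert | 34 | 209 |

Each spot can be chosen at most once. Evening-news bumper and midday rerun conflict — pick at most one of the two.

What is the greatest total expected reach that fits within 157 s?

592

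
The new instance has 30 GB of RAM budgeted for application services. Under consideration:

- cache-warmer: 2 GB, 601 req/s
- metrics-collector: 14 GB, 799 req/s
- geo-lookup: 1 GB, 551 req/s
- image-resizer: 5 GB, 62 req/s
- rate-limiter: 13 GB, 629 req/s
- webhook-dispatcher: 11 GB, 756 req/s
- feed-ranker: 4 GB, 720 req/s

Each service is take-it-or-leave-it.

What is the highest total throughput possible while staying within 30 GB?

2826

Filling by ratio: cache-warmer + geo-lookup + image-resizer + webhook-dispatcher + feed-ranker for 2690, with 7 GB left unused.
Dropping cache-warmer and image-resizer frees 7 GB; slotting in metrics-collector (14 GB) lifts the total to 2826 at 30 GB.
No other feasible combination exceeds 2826.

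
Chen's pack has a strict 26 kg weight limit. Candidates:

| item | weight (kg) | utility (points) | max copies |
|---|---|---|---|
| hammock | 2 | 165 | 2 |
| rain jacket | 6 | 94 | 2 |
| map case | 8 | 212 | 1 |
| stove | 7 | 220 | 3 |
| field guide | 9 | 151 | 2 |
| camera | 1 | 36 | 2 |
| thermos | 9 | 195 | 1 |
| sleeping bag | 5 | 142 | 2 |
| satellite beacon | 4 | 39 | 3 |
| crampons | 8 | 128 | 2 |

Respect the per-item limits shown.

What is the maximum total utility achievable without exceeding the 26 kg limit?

1026

Filling by ratio: 2×hammock + 2×stove + 2×camera + sleeping bag for 984, with 1 kg left unused.
Dropping camera and sleeping bag frees 6 kg; slotting in stove (7 kg) lifts the total to 1026 at 26 kg.
No other feasible combination exceeds 1026.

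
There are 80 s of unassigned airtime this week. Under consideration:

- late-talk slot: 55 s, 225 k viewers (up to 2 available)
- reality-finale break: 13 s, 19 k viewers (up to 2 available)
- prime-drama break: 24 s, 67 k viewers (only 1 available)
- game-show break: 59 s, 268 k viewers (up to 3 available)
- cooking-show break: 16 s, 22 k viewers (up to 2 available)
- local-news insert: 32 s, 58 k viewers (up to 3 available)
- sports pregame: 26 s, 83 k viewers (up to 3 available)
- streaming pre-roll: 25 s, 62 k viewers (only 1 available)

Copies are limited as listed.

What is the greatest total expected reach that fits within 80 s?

292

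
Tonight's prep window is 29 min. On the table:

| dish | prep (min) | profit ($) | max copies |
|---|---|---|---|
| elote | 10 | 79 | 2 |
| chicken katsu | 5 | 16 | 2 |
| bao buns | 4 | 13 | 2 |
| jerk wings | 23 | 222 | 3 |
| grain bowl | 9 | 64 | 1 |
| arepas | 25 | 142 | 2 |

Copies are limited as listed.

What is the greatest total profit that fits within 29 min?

238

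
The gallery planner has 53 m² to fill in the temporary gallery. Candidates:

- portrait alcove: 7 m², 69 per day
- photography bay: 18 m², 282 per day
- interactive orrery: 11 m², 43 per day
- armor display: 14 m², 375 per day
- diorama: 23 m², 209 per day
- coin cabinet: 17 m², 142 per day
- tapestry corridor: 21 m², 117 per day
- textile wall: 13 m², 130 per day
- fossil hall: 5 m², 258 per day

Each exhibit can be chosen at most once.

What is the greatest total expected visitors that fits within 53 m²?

1045

Density check — fossil hall 51.60, armor display 26.79, photography bay 15.67, textile wall 10.00 are the best per m².
Taking photography bay + armor display + textile wall + fossil hall: 50 m² used, 1045 in expected visitors.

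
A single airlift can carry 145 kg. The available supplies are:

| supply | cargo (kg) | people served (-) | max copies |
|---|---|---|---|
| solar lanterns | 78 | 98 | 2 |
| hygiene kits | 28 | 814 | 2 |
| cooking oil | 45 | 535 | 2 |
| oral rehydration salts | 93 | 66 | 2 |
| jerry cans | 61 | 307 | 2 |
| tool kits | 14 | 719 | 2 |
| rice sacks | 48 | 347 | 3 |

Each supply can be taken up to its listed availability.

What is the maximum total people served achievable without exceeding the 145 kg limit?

The ratio ordering already packs tightly: 2×hygiene kits + cooking oil + 2×tool kits, 129 kg, 3601.
That's the maximum — no swap from here does better than 3601.

3601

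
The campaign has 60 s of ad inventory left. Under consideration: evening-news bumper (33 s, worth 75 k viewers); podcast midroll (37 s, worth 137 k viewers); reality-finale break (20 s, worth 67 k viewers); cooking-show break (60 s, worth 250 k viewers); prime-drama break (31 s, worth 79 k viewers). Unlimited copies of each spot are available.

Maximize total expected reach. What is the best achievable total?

250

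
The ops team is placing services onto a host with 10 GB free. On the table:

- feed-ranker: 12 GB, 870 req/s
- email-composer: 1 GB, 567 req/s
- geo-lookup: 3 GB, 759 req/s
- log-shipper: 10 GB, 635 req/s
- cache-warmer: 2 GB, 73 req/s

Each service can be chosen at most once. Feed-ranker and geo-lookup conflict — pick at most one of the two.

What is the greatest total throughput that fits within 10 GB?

1399

Best packing: email-composer + geo-lookup + cache-warmer — 6 GB, 1399 total.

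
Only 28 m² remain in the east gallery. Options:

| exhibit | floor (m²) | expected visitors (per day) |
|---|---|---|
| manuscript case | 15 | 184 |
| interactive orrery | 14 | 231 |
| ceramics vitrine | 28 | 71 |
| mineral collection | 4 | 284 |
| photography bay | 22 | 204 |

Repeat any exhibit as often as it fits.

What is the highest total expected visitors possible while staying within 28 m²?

1988

7×mineral collection uses 28 of the 28 m² and totals 1988.
No other feasible combination exceeds 1988.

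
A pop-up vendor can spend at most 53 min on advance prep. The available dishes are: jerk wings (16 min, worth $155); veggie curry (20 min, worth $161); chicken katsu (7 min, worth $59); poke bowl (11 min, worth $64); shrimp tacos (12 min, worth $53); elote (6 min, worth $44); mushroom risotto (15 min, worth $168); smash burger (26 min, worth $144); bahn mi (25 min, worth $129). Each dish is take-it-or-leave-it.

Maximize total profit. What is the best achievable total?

484

A density-first pass picks jerk wings + chicken katsu + elote + mushroom risotto — 426 at 44 min.
Dropping chicken katsu and elote frees 13 min; slotting in veggie curry (20 min) lifts the total to 484 at 51 min.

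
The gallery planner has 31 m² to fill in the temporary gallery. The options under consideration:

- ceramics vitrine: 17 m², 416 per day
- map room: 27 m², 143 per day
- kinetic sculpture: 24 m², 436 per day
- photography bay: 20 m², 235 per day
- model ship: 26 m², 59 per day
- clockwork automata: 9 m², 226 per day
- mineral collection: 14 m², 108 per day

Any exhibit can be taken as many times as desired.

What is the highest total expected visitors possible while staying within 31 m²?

678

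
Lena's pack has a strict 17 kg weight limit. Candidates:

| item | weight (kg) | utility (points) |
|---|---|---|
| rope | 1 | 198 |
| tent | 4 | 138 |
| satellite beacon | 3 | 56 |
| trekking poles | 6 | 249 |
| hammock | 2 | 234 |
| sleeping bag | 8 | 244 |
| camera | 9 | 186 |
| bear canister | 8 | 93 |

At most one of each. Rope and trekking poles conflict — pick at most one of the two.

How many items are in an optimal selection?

Optimal total is 814.
For example rope + tent + hammock + sleeping bag achieves it, using 15 kg.
Every optimal selection uses 4 items.

4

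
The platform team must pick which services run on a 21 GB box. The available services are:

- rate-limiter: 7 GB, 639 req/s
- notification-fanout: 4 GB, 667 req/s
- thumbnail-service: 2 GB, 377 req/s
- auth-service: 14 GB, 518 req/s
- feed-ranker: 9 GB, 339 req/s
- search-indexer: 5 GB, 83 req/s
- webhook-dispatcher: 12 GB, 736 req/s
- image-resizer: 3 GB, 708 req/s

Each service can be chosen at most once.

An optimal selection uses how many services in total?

4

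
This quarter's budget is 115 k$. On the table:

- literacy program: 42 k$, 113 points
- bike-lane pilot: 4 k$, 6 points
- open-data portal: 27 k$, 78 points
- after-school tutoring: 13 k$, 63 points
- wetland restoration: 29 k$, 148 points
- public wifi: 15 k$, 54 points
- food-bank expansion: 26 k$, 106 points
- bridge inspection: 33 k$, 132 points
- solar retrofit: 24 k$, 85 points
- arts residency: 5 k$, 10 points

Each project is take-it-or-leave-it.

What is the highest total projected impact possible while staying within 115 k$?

482

Density check — wetland restoration 5.10, after-school tutoring 4.85, food-bank expansion 4.08 are the best per k$.
Taking the top-ratio projects first gives bike-lane pilot + after-school tutoring + wetland restoration + food-bank expansion + bridge inspection + arts residency for 465 (110 k$).
Reworking the packing: after-school tutoring + wetland restoration + public wifi + bridge inspection + solar retrofit uses 114 k$ and improves the total to 482.
An exhaustive check of the 1024 subsets confirms 482.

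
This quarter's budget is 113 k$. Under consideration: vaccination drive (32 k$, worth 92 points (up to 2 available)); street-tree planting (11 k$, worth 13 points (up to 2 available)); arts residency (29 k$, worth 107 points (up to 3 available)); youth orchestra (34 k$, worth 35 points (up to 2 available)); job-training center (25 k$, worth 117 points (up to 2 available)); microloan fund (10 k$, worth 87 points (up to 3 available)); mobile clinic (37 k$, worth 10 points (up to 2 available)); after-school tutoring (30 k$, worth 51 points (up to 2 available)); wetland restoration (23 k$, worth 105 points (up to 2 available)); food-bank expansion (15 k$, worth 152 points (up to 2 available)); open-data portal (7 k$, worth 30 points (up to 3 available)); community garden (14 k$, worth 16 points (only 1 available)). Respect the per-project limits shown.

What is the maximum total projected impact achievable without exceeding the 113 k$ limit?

805

A density-first pass picks 2×job-training center + 3×microloan fund + 2×food-bank expansion — 799 at 110 k$.
The 50 k$ tied up in 2×job-training center is better spent on 2×wetland restoration + open-data portal — total rises to 805 (113 k$).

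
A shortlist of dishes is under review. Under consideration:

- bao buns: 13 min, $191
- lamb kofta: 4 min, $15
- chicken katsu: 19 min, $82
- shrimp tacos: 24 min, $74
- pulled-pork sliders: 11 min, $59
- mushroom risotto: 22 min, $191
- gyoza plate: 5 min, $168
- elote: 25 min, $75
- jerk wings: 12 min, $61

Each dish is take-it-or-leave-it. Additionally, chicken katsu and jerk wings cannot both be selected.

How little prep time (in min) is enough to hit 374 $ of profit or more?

22

Look for the lowest-prep combination reaching 374.
bao buns + lamb kofta + gyoza plate reaches 374 using 22 min.
Any bundle with less than 22 min falls short of 374.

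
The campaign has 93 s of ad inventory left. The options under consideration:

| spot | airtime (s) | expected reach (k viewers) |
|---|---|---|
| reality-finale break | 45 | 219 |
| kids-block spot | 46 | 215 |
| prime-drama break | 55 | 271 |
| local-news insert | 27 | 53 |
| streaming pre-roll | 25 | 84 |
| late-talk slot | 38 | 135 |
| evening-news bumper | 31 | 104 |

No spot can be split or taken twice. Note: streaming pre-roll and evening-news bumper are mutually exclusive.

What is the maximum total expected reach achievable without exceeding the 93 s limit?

434

Taking the top-ratio spots first gives prime-drama break + late-talk slot for 406 (93 s).
The 93 s tied up in prime-drama break and late-talk slot is better spent on reality-finale break + kids-block spot — total rises to 434 (91 s).
Runner-up prime-drama break + late-talk slot tops out at 406.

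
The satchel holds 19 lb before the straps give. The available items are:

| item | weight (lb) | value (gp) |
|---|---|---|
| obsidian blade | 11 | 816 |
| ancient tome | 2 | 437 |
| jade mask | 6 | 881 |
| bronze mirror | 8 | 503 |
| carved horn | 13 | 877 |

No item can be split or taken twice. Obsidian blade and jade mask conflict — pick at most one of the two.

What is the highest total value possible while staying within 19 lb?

1821

Best packing: ancient tome + jade mask + bronze mirror — 16 lb, 1821 total.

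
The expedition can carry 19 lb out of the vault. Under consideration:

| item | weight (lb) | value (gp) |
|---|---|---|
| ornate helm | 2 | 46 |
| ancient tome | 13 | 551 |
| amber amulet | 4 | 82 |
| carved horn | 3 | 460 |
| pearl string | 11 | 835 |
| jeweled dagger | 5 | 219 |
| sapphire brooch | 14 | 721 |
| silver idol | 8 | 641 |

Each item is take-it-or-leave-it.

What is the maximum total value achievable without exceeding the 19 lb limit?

1514

The ratio heuristic lands on ornate helm + carved horn + jeweled dagger + silver idol (1366) but leaves 1 lb idle.
Dropping ornate helm and silver idol frees 10 lb; slotting in pearl string (11 lb) lifts the total to 1514 at 19 lb.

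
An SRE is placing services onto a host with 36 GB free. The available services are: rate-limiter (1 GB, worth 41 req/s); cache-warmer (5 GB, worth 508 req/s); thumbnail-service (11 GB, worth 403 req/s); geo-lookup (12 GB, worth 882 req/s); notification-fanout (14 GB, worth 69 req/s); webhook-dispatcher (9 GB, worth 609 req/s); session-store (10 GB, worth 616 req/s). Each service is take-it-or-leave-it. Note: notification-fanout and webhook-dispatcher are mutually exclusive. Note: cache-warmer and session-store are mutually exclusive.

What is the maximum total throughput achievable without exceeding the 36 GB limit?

2148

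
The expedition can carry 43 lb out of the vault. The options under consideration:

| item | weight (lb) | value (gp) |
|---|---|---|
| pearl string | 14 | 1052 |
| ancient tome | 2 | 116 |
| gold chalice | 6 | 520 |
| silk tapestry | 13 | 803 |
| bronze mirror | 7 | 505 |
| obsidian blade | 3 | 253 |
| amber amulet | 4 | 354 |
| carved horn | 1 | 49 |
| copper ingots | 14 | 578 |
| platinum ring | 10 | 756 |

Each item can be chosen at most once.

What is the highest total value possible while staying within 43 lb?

Filling by ratio: pearl string + ancient tome + gold chalice + obsidian blade + amber amulet + carved horn + platinum ring for 3100, with 3 lb left unused.
Replace obsidian blade and carved horn with bronze mirror: the trade gains 203 net, giving 3303 at 43 lb.

3303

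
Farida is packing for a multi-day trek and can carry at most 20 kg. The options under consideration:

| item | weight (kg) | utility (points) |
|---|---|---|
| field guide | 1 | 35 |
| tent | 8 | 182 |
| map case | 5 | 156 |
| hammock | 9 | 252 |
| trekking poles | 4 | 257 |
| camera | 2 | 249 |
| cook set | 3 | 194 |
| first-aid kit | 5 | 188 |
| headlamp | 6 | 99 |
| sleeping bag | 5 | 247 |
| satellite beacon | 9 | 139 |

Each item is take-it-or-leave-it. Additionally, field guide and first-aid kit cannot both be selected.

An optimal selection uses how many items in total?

Best achievable utility is 1138.
One optimal bundle: field guide + map case + trekking poles + camera + cook set + sleeping bag (20 kg).
Every optimal selection uses 6 items.

6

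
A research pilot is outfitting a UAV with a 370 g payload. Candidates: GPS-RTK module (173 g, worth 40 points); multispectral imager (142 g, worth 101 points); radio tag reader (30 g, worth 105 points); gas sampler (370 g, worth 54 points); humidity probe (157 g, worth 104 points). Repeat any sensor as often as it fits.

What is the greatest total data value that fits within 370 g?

Best packing: 12×radio tag reader — 360 g, 1260 total.
Nothing else within 370 g beats 1260.

1260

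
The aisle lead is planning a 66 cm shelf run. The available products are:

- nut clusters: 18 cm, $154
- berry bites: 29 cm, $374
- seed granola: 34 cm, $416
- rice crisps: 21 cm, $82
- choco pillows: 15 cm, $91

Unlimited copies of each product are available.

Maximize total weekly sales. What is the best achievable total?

Taking the top-ratio products first gives 2×berry bites for 748 (58 cm).
Dropping berry bites frees 29 cm; slotting in seed granola (34 cm) lifts the total to 790 at 63 cm.

790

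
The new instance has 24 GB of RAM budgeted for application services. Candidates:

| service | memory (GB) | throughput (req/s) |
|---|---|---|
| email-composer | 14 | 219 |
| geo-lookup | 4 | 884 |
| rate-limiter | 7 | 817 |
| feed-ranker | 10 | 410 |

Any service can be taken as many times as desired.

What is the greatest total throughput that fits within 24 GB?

5304

Ranking by ratio (throughput/GB): geo-lookup 221.00, rate-limiter 116.71, feed-ranker 41.00, email-composer 15.64.
Taking 6×geo-lookup: 24 GB used, 5304 in throughput.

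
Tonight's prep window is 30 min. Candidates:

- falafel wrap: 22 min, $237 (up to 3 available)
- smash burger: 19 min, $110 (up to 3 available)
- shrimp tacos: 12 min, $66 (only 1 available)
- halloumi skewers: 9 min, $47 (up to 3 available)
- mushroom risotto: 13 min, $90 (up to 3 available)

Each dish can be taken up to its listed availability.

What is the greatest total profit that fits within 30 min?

237

Ranking by ratio (profit/min): falafel wrap 10.77, mushroom risotto 6.92, smash burger 5.79.
Falafel wrap uses 22 of the 30 min and totals 237.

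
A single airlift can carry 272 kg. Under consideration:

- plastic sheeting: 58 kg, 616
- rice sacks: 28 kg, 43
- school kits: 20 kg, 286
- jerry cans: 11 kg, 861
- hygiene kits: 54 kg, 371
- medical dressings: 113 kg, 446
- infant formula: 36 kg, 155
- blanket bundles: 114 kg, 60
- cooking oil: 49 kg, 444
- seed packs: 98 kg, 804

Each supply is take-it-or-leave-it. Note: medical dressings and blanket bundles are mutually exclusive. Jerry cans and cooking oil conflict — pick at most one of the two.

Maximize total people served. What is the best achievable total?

Ranking by ratio (people served/kg): jerry cans 78.27, school kits 14.30, plastic sheeting 10.62, cooking oil 9.06.
Best packing: plastic sheeting + rice sacks + school kits + jerry cans + hygiene kits + seed packs — 269 kg, 2981 total.
Runner-up plastic sheeting + school kits + jerry cans + hygiene kits + seed packs tops out at 2938.

2981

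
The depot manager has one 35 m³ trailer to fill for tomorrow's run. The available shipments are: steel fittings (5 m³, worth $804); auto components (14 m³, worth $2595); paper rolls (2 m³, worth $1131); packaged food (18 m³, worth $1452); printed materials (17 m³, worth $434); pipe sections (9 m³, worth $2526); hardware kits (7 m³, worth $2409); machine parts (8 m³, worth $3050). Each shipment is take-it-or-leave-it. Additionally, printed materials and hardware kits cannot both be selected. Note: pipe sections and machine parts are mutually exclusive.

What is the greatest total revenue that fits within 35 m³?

Density check — paper rolls 565.50, machine parts 381.25, hardware kits 344.14 are the best per m³.
Best packing: auto components + paper rolls + hardware kits + machine parts — 31 m³, 9185 total.
Every other selection either busts 35 m³ or breaks a pairing rule or fails to beat 9185.

9185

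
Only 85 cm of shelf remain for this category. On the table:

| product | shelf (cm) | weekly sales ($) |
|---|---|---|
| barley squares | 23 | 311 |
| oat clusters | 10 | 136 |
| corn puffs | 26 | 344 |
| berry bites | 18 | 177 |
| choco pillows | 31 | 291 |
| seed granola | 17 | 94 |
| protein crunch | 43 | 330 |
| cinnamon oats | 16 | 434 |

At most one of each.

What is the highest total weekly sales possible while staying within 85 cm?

Density check — cinnamon oats 27.12, oat clusters 13.60, barley squares 13.52, corn puffs 13.23 are the best per cm.
Greedy by ratio would take barley squares + oat clusters + corn puffs + cinnamon oats: 75 cm used, total 1225.
Replace oat clusters with berry bites: the trade gains 41 net, giving 1266 at 83 cm.
Every other selection either busts 85 cm or fails to beat 1266.

1266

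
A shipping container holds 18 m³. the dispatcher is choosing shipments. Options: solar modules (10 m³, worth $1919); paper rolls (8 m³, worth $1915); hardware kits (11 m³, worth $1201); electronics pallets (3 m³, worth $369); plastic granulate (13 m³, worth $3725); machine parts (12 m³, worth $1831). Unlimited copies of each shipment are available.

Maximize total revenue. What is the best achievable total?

4094

By revenue per m³: plastic granulate 286.54, paper rolls 239.38, solar modules 191.90, machine parts 152.58 lead.
The ratio ordering already packs tightly: electronics pallets + plastic granulate, 16 m³, 4094.
The spare 2 m³ is too small for any remaining shipment, and no exchange beats 4094.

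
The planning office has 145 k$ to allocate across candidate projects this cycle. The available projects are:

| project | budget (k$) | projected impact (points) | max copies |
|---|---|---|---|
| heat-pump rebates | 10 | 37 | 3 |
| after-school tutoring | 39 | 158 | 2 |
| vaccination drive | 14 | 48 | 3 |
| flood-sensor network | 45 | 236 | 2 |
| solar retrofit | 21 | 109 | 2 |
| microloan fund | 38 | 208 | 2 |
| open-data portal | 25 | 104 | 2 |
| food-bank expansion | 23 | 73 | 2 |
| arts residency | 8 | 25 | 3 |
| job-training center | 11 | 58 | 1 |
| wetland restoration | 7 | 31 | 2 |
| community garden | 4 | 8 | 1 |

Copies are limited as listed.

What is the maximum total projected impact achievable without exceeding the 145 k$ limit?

761

Density check — microloan fund 5.47, job-training center 5.27, flood-sensor network 5.24 are the best per k$.
Taking the top-ratio projects first gives flood-sensor network + 2×microloan fund + job-training center + wetland restoration + community garden for 749 (143 k$).
Dropping job-training center and wetland restoration and community garden frees 22 k$; slotting in solar retrofit (21 k$) lifts the total to 761 at 142 k$.
That's the maximum — no swap from here does better than 761.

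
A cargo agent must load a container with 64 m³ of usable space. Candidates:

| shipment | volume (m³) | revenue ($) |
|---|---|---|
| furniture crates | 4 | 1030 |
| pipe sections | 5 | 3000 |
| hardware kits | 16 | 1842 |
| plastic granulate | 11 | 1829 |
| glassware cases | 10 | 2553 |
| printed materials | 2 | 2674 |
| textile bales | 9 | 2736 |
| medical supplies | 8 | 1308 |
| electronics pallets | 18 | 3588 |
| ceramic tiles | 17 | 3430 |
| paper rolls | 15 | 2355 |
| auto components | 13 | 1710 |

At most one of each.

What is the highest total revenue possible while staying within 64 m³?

17981

A density-first pass picks furniture crates + pipe sections + plastic granulate + glassware cases + printed materials + textile bales + ceramic tiles — 17252 at 58 m³.
Replace furniture crates and plastic granulate with electronics pallets: the trade gains 729 net, giving 17981 at 61 m³.
An exhaustive check of the 4096 subsets confirms 17981.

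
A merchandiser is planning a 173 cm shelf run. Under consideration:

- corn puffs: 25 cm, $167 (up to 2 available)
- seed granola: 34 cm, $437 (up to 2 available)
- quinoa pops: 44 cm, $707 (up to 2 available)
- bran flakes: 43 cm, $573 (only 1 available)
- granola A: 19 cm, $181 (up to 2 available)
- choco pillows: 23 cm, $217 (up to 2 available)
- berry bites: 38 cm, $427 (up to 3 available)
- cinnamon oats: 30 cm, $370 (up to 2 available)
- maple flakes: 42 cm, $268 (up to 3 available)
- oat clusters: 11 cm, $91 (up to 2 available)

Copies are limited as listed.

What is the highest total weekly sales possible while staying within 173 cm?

2448

The ratio heuristic lands on seed granola + 2×quinoa pops + bran flakes (2424) but leaves 8 cm idle.
Dropping seed granola frees 34 cm; slotting in cinnamon oats + oat clusters (41 cm) lifts the total to 2448 at 172 cm.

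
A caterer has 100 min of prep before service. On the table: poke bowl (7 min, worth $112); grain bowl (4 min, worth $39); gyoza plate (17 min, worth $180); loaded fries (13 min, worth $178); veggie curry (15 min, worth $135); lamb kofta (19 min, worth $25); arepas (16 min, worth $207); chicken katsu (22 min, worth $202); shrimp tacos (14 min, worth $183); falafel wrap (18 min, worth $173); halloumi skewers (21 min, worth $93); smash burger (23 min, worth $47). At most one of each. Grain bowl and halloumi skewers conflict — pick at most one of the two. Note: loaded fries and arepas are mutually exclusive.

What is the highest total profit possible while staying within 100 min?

By profit per min: poke bowl 16.00, loaded fries 13.69, shrimp tacos 13.07, arepas 12.94 lead.
Best packing: poke bowl + grain bowl + gyoza plate + arepas + chicken katsu + shrimp tacos + falafel wrap — 98 min, 1096 total.
The closest alternative, poke bowl + grain bowl + gyoza plate + loaded fries + chicken katsu + shrimp tacos + falafel wrap, reaches only 1067.

1096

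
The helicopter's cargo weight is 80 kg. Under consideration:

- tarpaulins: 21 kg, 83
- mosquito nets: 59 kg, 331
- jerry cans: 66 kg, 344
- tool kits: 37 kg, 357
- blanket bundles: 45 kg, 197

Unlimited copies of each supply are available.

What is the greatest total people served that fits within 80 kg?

By people served per kg: tool kits 9.65, mosquito nets 5.61, jerry cans 5.21 lead.
Taking 2×tool kits: 74 kg used, 714 in people served.
The spare 6 kg is too small for any remaining supply, and no exchange beats 714.

714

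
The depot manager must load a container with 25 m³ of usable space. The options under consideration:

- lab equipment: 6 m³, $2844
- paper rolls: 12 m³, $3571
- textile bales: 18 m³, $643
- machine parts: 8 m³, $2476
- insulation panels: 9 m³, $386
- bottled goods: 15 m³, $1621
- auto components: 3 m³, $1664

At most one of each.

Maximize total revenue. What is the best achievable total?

8079

Ranking by ratio (revenue/m³): auto components 554.67, lab equipment 474.00, machine parts 309.50.
Greedy by ratio would take lab equipment + machine parts + auto components: 17 m³ used, total 6984.
Replace machine parts with paper rolls: the trade gains 1095 net, giving 8079 at 21 m³.
An exhaustive check of the 128 subsets confirms 8079.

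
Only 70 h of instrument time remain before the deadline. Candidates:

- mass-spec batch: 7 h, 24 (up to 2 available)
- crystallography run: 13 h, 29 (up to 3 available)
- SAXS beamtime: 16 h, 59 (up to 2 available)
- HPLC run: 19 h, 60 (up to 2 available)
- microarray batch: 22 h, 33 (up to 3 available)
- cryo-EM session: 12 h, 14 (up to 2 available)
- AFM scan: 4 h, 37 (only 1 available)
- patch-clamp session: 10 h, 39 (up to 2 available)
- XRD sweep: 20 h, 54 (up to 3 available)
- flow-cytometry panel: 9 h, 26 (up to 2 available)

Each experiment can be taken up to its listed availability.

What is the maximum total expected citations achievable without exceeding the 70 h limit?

281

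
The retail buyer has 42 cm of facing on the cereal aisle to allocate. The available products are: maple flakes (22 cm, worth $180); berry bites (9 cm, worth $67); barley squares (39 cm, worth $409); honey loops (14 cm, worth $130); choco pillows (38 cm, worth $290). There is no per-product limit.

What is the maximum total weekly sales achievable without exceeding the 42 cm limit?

409

Barley squares uses 39 of the 42 cm and totals 409.
The spare 3 cm is too small for any remaining product, and no exchange beats 409.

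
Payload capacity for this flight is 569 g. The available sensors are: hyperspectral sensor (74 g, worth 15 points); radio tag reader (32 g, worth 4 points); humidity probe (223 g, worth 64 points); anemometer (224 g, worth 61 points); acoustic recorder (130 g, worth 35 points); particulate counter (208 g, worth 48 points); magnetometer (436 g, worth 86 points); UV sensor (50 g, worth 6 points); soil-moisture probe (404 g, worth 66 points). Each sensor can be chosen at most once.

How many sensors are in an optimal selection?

3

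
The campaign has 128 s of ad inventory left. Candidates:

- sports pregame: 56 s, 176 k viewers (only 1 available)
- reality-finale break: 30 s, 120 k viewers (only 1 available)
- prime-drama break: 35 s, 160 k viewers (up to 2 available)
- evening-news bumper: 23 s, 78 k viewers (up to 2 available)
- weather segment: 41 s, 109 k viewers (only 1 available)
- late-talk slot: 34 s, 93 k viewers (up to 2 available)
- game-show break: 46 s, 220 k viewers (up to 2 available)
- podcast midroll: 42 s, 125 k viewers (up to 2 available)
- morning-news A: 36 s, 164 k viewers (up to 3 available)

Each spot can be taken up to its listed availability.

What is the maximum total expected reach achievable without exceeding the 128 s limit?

A density-first pass picks prime-drama break + 2×game-show break — 600 at 127 s.
The 35 s tied up in prime-drama break is better spent on morning-news A — total rises to 604 (128 s).

604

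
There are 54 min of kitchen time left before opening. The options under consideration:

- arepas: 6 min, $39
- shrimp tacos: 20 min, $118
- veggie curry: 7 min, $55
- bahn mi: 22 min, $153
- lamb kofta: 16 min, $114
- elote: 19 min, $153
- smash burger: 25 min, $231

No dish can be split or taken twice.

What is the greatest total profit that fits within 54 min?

Ranking by ratio (profit/min): smash burger 9.24, elote 8.05, veggie curry 7.86.
Taking veggie curry + bahn mi + smash burger: 54 min used, 439 in profit.

439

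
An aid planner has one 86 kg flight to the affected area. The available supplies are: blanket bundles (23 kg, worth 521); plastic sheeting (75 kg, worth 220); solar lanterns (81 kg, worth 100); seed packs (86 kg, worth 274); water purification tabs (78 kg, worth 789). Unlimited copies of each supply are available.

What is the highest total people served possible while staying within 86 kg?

Best packing: 3×blanket bundles — 69 kg, 1563 total.
That's the maximum — no swap from here does better than 1563.

1563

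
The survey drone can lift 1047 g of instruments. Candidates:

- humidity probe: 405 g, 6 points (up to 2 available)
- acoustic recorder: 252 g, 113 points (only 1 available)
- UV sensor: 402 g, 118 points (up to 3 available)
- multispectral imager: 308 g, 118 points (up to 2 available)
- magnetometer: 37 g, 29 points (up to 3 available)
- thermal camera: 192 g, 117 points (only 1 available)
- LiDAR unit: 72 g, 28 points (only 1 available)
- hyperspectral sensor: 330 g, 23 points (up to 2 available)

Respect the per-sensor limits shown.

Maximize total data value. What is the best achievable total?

Greedy by ratio would take acoustic recorder + multispectral imager + 3×magnetometer + thermal camera + LiDAR unit: 935 g used, total 463.
The 252 g tied up in acoustic recorder is better spent on multispectral imager — total rises to 468 (991 g).
No other feasible combination exceeds 468.

468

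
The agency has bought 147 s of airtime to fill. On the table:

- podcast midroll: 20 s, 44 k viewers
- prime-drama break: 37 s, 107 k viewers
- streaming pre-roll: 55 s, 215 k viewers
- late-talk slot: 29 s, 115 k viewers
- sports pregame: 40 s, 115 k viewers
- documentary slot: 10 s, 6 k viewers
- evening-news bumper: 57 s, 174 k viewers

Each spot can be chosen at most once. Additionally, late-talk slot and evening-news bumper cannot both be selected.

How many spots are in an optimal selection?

Optimal total is 489.
For example podcast midroll + streaming pre-roll + late-talk slot + sports pregame achieves it, using 144 s.
Every optimal selection uses 4 spots.

4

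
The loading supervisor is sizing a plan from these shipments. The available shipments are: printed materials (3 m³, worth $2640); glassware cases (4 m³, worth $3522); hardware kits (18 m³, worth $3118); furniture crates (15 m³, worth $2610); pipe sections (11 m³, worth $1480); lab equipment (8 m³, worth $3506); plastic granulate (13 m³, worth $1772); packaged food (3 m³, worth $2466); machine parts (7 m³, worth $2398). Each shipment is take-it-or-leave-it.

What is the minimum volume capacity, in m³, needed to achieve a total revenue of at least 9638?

15

Need the lightest bundle worth ≥ 9638.
printed materials + glassware cases + lab equipment: 9668 revenue at 15 m³.
Below 15 m³ the best achievable stays under 9638.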